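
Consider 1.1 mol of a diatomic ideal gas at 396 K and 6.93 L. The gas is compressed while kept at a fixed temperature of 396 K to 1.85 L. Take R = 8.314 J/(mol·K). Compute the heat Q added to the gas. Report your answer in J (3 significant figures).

Q ≈ -4780 J

Isothermal ⇒ ΔU = 0, so Q = W = nRT ln(V₂/V₁).
Q = (1.1)(8.314)(396) ln(1.85/6.93) = 3622 × -1.321 = -4783 J.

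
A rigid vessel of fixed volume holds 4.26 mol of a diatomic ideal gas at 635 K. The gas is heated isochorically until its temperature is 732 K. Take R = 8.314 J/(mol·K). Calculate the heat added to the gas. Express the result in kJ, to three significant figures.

Q ≈ 8.59 kJ

Constant volume ⇒ W = 0, so Q = ΔU = nCᵥΔT with Cᵥ = 5R/2 = 20.79 J/(mol·K).
ΔU = (4.26)(20.79)(732 − 635) = 8589 J.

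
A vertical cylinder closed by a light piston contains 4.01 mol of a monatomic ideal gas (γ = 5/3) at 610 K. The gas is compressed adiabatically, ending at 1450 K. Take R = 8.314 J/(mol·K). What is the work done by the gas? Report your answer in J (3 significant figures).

Adiabatic ⇒ Q = 0, so W_by = −ΔU = nCᵥ(T₁ − T₂).
Cᵥ = 3R/2 = 12.47 J/(mol·K).
W = (4.01)(12.47)(610 − 1450) = -42007 J.

W ≈ -42000 J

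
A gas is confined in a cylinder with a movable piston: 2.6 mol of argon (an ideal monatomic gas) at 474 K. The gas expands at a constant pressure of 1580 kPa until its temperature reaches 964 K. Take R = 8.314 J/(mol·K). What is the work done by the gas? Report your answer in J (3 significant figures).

W ≈ 10600 J

Isobaric: W = P ΔV = nR ΔT.
W = (2.6)(8.314)(964 − 474) = 10592 J.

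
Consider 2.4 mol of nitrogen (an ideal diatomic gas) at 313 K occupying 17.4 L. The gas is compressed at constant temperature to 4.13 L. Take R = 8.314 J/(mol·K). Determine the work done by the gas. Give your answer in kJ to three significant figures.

W ≈ -8.98 kJ

Isothermal: W = nRT ln(V₂/V₁).
W = (2.4)(8.314)(313) × ln(4.13/17.4)
  = 6245 × -1.438
W_by_gas = -8982 J.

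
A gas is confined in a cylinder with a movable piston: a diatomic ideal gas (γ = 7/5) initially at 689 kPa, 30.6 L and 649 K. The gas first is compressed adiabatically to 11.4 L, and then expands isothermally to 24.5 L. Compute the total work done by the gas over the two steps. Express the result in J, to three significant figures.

W_total ≈ -1590 J

Step 1 (adiabatic): W = (P₁V₁ − P₂V₂)/(γ−1) = (21083 − 31294)/0.4 = -25528 J.
After step 1: P = 2745 kPa, V = 11.4 L, T = 963.3 K.
Step 2 (isothermal): W = P₁V₁ ln(V₂/V₁) = (31294) ln(24.5/11.4) = 23942 J.
W_total = -25528 + 23942 = -1585 J.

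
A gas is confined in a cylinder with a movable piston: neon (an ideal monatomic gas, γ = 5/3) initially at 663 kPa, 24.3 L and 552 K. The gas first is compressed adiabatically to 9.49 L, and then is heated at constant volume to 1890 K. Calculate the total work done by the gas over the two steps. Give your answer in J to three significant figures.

W_total ≈ -21100 J

Step 1 (adiabatic): W = (P₁V₁ − P₂V₂)/(γ−1) = (16111 − 30154)/0.667 = -21065 J.
Step 2 (isochoric): W = 0 (constant volume).
W_total = -21065 + 0 = -21065 J.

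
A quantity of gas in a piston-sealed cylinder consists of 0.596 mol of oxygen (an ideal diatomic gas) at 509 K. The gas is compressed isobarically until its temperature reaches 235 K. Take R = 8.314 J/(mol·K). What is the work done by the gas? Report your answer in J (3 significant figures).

W ≈ -1360 J

Isobaric: W = P ΔV = nR ΔT.
W = (0.596)(8.314)(235 − 509) = -1358 J.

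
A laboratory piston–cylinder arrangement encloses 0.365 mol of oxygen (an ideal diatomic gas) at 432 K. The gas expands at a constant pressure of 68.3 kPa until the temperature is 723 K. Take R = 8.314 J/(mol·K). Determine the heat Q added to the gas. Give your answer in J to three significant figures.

Q ≈ 3090 J

Isobaric: W = nRΔT = (0.365)(8.314)(291) = 883.1 J.
ΔU = nCᵥΔT with Cᵥ = 5R/2: ΔU = (0.365)(20.79)(291) = 2208 J.
Q = ΔU + W = 2208 + 883.1 = 3091 J.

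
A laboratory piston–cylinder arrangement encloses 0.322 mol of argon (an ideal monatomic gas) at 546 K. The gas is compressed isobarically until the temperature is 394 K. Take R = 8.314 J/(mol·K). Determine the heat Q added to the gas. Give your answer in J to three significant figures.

Q ≈ -1020 J

Isobaric: W = nRΔT = (0.322)(8.314)(-152) = -406.9 J.
ΔU = nCᵥΔT with Cᵥ = 3R/2: ΔU = (0.322)(12.47)(-152) = -610.4 J.
Q = ΔU + W = -610.4 − 406.9 = -1017 J.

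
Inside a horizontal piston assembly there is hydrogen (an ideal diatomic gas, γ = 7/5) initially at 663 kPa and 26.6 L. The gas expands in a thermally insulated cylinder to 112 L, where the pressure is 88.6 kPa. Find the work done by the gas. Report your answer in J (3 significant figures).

W ≈ 19300 J

Adiabatic: W = (P₁V₁ − P₂V₂)/(γ − 1) with γ = 7/5.
P₁V₁ = 17636 J, P₂V₂ = 9923 J.
W = (17636 − 9923) / 0.4 = 19282 J.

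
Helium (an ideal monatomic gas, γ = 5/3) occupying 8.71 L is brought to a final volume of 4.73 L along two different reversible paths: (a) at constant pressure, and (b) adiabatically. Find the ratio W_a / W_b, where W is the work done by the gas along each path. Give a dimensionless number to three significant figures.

W_a / W_b ≈ 0.606

Path (a) isobaric: W = P₁(V₂ − V₁) → W_a/(P₁V₁) = -0.4569.
Path (b) adiabatic: W = P₁V₁(1 − (V₁/V₂)^(γ−1))/(γ−1) → W_b/(P₁V₁) = -0.7535.
W_a / W_b = -0.4569 / -0.7535 = 0.6064.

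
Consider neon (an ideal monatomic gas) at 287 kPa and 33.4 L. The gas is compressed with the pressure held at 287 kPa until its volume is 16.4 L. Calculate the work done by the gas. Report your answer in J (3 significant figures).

W ≈ -4880 J

Isobaric: W = P ΔV.
W = (287 kPa)(16.4 − 33.4 L) = (287)(-17) = -4879 J.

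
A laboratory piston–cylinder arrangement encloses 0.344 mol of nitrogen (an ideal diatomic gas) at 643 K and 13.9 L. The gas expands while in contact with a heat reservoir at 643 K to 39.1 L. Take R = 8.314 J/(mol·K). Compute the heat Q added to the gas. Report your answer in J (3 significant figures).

Q ≈ 1900 J

Isothermal ⇒ ΔU = 0, so Q = W = nRT ln(V₂/V₁).
Q = (0.344)(8.314)(643) ln(39.1/13.9) = 1839 × 1.034 = 1902 J.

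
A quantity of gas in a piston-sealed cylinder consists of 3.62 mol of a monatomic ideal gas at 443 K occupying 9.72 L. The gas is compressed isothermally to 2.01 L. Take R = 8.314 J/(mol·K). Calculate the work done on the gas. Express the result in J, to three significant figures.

W ≈ 21000 J

Isothermal: W = nRT ln(V₂/V₁).
W = (3.62)(8.314)(443) × ln(2.01/9.72)
  = 13333 × -1.576
W_by_gas = -21013 J; work on gas = −W_by = 21013 J.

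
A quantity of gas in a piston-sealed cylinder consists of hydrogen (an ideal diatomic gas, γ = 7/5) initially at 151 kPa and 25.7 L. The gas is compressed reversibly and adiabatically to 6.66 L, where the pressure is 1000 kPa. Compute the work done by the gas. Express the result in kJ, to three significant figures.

Adiabatic: W = (P₁V₁ − P₂V₂)/(γ − 1) with γ = 7/5.
P₁V₁ = 3881 J, P₂V₂ = 6660 J.
W = (3881 − 6660) / 0.4 = -6948 J.

W ≈ -6.95 kJ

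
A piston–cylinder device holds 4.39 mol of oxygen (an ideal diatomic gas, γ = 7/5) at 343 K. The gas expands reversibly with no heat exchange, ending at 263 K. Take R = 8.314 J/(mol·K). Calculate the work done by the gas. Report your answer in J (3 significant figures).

Adiabatic ⇒ Q = 0, so W_by = −ΔU = nCᵥ(T₁ − T₂).
Cᵥ = 5R/2 = 20.79 J/(mol·K).
W = (4.39)(20.79)(343 − 263) = 7300 J.

W ≈ 7300 J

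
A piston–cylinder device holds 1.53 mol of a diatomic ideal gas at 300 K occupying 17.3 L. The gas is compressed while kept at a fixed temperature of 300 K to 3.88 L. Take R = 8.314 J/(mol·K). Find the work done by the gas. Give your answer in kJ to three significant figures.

W ≈ -5.70 kJ

Isothermal: W = nRT ln(V₂/V₁).
W = (1.53)(8.314)(300) × ln(3.88/17.3)
  = 3816 × -1.495
W_by_gas = -5705 J.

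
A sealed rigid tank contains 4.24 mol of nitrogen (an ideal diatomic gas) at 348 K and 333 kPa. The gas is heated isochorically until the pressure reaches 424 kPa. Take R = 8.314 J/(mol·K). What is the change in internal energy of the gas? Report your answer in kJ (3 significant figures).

ΔU ≈ 8.38 kJ

Constant volume ⇒ W = 0, so Q = ΔU = nCᵥΔT with Cᵥ = 5R/2 = 20.79 J/(mol·K).
At constant V, T₂/T₁ = P₂/P₁ ⇒ ΔT = T₁(P₂/P₁ − 1) = 348·(424/333 − 1) = 95.1 K.
ΔU = (4.24)(20.79)(95.1) = 8381 J.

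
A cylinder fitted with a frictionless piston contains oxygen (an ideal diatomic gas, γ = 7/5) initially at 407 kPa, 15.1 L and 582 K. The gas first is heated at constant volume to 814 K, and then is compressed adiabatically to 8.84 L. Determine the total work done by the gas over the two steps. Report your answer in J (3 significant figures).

W_total ≈ -5130 J

Step 1 (isochoric): W = 0 (constant volume).
After step 1: P = 569.2 kPa (V unchanged).
Step 2 (adiabatic): W = (P₁V₁ − P₂V₂)/(γ−1) = (8596 − 10648)/0.4 = -5132 J.
W_total = 0 − 5132 = -5132 J.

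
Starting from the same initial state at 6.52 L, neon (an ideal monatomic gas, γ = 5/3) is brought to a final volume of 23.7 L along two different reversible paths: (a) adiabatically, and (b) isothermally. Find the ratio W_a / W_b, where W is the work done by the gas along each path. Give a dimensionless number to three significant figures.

Path (a) adiabatic: W = P₁V₁(1 − (V₁/V₂)^(γ−1))/(γ−1) → W_a/(P₁V₁) = 0.8655.
Path (b) isothermal: W = P₁V₁ ln(V₂/V₁) → W_b/(P₁V₁) = 1.291.
W_a / W_b = 0.8655 / 1.291 = 0.6706.

W_a / W_b ≈ 0.671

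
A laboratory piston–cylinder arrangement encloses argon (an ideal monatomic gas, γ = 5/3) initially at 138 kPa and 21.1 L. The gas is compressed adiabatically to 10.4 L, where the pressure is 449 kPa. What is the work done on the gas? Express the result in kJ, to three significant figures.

Adiabatic: W = (P₁V₁ − P₂V₂)/(γ − 1) with γ = 5/3.
P₁V₁ = 2912 J, P₂V₂ = 4670 J.
W = (2912 − 4670) / 0.6667 = -2637 J.
Work on gas = −W_by = 2637 J.

W ≈ 2.64 kJ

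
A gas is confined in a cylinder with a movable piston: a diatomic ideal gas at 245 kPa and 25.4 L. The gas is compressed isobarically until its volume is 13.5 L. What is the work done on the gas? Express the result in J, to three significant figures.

Isobaric: W = P ΔV.
W = (245 kPa)(13.5 − 25.4 L) = (245)(-11.9) = -2915 J.
Work on gas = −W_by = 2915 J.

W ≈ 2920 J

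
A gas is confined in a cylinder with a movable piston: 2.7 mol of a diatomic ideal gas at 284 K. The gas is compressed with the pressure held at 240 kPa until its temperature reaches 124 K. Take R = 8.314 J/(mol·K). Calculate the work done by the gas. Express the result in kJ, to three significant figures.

W ≈ -3.59 kJ

Isobaric: W = P ΔV = nR ΔT.
W = (2.7)(8.314)(124 − 284) = -3592 J.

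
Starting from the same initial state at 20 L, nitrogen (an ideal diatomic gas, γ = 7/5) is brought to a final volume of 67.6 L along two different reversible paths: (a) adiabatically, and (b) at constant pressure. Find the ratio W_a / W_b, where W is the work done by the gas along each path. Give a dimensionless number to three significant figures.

Path (a) adiabatic: W = P₁V₁(1 − (V₁/V₂)^(γ−1))/(γ−1) → W_a/(P₁V₁) = 0.9641.
Path (b) isobaric: W = P₁(V₂ − V₁) → W_b/(P₁V₁) = 2.38.
W_a / W_b = 0.9641 / 2.38 = 0.4051.

W_a / W_b ≈ 0.405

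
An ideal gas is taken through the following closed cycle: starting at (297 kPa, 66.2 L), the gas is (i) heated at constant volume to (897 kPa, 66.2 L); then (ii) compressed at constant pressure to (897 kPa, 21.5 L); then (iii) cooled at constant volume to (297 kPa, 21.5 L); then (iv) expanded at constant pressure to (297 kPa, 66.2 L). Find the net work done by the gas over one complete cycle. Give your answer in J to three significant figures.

W_net ≈ -26800 J

Constant-volume legs do no work.
W(ii) = (897)(21.5 − 66.2) = -40096 J; W(iv) = (297)(66.2 − 21.5) = 13276 J.
W_net = -40096 + 13276 = -26820 J (the counter-clockwise enclosed area).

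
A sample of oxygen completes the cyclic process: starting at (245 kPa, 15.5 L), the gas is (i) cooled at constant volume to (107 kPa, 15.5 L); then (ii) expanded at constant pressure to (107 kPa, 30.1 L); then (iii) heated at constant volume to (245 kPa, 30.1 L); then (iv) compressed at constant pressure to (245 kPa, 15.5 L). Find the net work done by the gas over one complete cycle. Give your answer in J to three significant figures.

W_net ≈ -2010 J

Constant-volume legs do no work.
W(ii) = (107)(30.1 − 15.5) = 1562 J; W(iv) = (245)(15.5 − 30.1) = -3577 J.
W_net = 1562 − 3577 = -2015 J (the counter-clockwise enclosed area).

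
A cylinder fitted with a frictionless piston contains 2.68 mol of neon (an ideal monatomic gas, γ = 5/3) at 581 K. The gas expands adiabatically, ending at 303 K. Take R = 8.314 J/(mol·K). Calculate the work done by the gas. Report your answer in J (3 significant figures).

W ≈ 9290 J

Adiabatic ⇒ Q = 0, so W_by = −ΔU = nCᵥ(T₁ − T₂).
Cᵥ = 3R/2 = 12.47 J/(mol·K).
W = (2.68)(12.47)(581 − 303) = 9291 J.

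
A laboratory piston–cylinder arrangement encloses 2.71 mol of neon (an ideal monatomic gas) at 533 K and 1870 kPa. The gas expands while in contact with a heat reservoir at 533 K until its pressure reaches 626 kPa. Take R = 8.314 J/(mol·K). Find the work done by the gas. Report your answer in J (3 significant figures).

Isothermal process: W = nRT ln(V₂/V₁) = nRT ln(P₁/P₂).
W = (2.71)(8.314)(533) × ln(1870/626)
  = 12009 × ln(2.987) = 12009 × 1.094
W_by_gas = 13142 J.

W ≈ 13100 J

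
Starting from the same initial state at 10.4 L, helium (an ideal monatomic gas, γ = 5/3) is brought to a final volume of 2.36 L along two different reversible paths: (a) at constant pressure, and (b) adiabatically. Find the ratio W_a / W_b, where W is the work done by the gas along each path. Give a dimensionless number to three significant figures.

W_a / W_b ≈ 0.305

Path (a) isobaric: W = P₁(V₂ − V₁) → W_a/(P₁V₁) = -0.7731.
Path (b) adiabatic: W = P₁V₁(1 − (V₁/V₂)^(γ−1))/(γ−1) → W_b/(P₁V₁) = -2.532.
W_a / W_b = -0.7731 / -2.532 = 0.3053.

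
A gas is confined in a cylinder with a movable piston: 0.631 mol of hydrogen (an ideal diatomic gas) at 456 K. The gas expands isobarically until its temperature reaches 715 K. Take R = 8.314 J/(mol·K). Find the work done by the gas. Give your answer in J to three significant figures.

W ≈ 1360 J

Isobaric: W = P ΔV = nR ΔT.
W = (0.631)(8.314)(715 − 456) = 1359 J.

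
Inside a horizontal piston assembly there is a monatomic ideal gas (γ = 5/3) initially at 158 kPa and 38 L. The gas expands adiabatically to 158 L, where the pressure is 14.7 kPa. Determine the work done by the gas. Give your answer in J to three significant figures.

Adiabatic: W = (P₁V₁ − P₂V₂)/(γ − 1) with γ = 5/3.
P₁V₁ = 6004 J, P₂V₂ = 2323 J.
W = (6004 − 2323) / 0.6667 = 5522 J.

W ≈ 5520 J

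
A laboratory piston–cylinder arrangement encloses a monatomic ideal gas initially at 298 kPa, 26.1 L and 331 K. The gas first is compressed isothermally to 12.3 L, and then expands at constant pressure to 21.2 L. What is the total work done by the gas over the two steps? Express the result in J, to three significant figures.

W_total ≈ -224 J

Step 1 (isothermal): W = P₁V₁ ln(V₂/V₁) = (7778) ln(12.3/26.1) = -5852 J.
After step 1: P = 632.3 kPa, V = 12.3 L, T = 331 K.
Step 2 (isobaric): W = PΔV = (632.3 kPa)(21.2 − 12.3 L) = 5628 J.
W_total = -5852 + 5628 = -223.7 J.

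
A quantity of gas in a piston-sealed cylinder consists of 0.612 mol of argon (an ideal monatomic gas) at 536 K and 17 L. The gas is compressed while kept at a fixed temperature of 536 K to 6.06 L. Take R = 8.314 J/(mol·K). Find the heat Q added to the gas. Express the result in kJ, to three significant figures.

Q ≈ -2.81 kJ

Isothermal ⇒ ΔU = 0, so Q = W = nRT ln(V₂/V₁).
Q = (0.612)(8.314)(536) ln(6.06/17) = 2727 × -1.032 = -2813 J.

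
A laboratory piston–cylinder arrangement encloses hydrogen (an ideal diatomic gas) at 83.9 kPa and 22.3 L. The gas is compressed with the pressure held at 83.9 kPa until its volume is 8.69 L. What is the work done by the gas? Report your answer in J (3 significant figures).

Isobaric: W = P ΔV.
W = (83.9 kPa)(8.69 − 22.3 L) = (83.9)(-13.61) = -1142 J.

W ≈ -1140 J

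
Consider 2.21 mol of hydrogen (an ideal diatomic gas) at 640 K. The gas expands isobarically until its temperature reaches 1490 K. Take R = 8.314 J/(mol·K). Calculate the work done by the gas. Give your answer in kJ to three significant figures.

Isobaric: W = P ΔV = nR ΔT.
W = (2.21)(8.314)(1490 − 640) = 15618 J.

W ≈ 15.6 kJ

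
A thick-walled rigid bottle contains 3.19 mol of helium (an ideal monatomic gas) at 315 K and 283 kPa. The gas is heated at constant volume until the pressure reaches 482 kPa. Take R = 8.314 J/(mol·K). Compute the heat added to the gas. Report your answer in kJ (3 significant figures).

Constant volume ⇒ W = 0, so Q = ΔU = nCᵥΔT with Cᵥ = 3R/2 = 12.47 J/(mol·K).
At constant V, T₂/T₁ = P₂/P₁ ⇒ ΔT = T₁(P₂/P₁ − 1) = 315·(482/283 − 1) = 221.5 K.
ΔU = (3.19)(12.47)(221.5) = 8812 J.

Q ≈ 8.81 kJ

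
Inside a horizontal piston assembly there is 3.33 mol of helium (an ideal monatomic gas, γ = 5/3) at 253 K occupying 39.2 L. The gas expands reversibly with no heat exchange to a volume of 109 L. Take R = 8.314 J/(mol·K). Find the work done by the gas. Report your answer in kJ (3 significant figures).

W ≈ 5.19 kJ

Adiabatic: TV^(γ−1) = const with γ = 5/3.
T₂ = T₁ (V₁/V₂)^(γ−1) = 253 × (39.2/109)^0.667 = 253 × 0.5057 = 127.9 K.
W_by = nCᵥ(T₁ − T₂) = (3.33)(12.47)(253 − 127.9) = 5193 J.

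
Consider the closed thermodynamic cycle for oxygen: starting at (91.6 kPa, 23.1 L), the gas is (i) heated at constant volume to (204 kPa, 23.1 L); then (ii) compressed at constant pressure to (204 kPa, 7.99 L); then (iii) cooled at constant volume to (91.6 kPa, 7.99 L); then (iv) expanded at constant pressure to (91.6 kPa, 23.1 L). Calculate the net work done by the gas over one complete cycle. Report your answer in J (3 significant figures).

Constant-volume legs do no work.
W(ii) = (204)(7.99 − 23.1) = -3082 J; W(iv) = (91.6)(23.1 − 7.99) = 1384 J.
W_net = -3082 + 1384 = -1698 J (the counter-clockwise enclosed area).

W_net ≈ -1700 J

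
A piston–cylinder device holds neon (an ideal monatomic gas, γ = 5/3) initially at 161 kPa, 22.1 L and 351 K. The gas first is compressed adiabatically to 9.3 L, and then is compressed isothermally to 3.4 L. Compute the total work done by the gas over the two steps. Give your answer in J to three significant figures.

Step 1 (adiabatic): W = (P₁V₁ − P₂V₂)/(γ−1) = (3558 − 6336)/0.667 = -4167 J.
After step 1: P = 681.3 kPa, V = 9.3 L, T = 625 K.
Step 2 (isothermal): W = P₁V₁ ln(V₂/V₁) = (6336) ln(3.4/9.3) = -6376 J.
W_total = -4167 − 6376 = -10543 J.

W_total ≈ -10500 J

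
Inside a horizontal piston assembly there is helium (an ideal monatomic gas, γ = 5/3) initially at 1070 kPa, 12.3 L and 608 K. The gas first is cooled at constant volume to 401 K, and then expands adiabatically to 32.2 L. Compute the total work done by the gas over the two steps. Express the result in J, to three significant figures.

W_total ≈ 6170 J

Step 1 (isochoric): W = 0 (constant volume).
After step 1: P = 705.7 kPa (V unchanged).
Step 2 (adiabatic): W = (P₁V₁ − P₂V₂)/(γ−1) = (8680 − 4570)/0.667 = 6166 J.
W_total = 0 + 6166 = 6166 J.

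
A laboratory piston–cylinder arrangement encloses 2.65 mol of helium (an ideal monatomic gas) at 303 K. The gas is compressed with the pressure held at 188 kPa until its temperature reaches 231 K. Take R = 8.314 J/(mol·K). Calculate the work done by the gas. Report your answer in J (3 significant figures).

Isobaric: W = P ΔV = nR ΔT.
W = (2.65)(8.314)(231 − 303) = -1586 J.

W ≈ -1590 J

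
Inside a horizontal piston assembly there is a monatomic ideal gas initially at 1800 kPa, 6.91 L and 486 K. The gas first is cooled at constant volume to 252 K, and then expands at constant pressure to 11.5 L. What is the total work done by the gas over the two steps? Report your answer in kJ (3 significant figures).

Step 1 (isochoric): W = 0 (constant volume).
After step 1: P = 933.3 kPa (V unchanged).
Step 2 (isobaric): W = PΔV = (933.3 kPa)(11.5 − 6.91 L) = 4284 J.
W_total = 0 + 4284 = 4284 J.

W_total ≈ 4.28 kJ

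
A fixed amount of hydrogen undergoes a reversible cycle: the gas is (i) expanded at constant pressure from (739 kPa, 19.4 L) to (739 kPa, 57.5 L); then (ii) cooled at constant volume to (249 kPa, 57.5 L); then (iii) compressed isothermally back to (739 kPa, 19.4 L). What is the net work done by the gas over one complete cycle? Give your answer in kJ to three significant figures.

W_net ≈ 12.6 kJ

Leg (i): W = PΔV = (739)(57.5 − 19.4) = 28156 J.
Leg (ii): W = 0.
Leg (iii): W = PᵢVᵢ ln(V_f/Vᵢ) = (14318) ln(19.4/57.5) = -15556 J.
W_net = 28156 − 15556 = 12600 J.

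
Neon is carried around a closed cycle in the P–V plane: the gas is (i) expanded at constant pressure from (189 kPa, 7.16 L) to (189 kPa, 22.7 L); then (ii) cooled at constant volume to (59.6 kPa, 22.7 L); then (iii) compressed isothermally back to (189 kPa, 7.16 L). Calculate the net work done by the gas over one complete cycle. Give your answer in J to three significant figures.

W_net ≈ 1380 J

Leg (i): W = PΔV = (189)(22.7 − 7.16) = 2937 J.
Leg (ii): W = 0.
Leg (iii): W = PᵢVᵢ ln(V_f/Vᵢ) = (1353) ln(7.16/22.7) = -1561 J.
W_net = 2937 − 1561 = 1376 J.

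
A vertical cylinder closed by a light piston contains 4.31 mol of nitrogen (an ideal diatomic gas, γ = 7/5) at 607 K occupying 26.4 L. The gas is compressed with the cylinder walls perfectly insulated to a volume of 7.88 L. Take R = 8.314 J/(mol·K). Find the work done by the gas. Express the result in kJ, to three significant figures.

Adiabatic: TV^(γ−1) = const with γ = 7/5.
T₂ = T₁ (V₁/V₂)^(γ−1) = 607 × (26.4/7.88)^0.4 = 607 × 1.622 = 984.5 K.
W_by = nCᵥ(T₁ − T₂) = (4.31)(20.79)(607 − 984.5) = -33819 J.

W ≈ -33.8 kJ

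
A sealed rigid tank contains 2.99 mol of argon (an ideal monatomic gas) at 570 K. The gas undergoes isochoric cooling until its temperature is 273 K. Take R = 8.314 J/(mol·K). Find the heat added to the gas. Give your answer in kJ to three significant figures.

Constant volume ⇒ W = 0, so Q = ΔU = nCᵥΔT with Cᵥ = 3R/2 = 12.47 J/(mol·K).
ΔU = (2.99)(12.47)(273 − 570) = -11075 J.

Q ≈ -11.1 kJ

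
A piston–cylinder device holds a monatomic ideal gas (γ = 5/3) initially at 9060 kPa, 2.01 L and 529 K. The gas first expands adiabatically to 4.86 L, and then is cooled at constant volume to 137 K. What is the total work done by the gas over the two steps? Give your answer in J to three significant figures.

Step 1 (adiabatic): W = (P₁V₁ − P₂V₂)/(γ−1) = (18211 − 10109)/0.667 = 12153 J.
Step 2 (isochoric): W = 0 (constant volume).
W_total = 12153 + 0 = 12153 J.

W_total ≈ 12200 J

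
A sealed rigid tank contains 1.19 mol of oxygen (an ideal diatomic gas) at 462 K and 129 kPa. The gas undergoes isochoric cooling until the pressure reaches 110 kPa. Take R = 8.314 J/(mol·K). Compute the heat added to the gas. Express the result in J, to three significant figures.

Q ≈ -1680 J

Constant volume ⇒ W = 0, so Q = ΔU = nCᵥΔT with Cᵥ = 5R/2 = 20.79 J/(mol·K).
At constant V, T₂/T₁ = P₂/P₁ ⇒ ΔT = T₁(P₂/P₁ − 1) = 462·(110/129 − 1) = -68.05 K.
ΔU = (1.19)(20.79)(-68.05) = -1683 J.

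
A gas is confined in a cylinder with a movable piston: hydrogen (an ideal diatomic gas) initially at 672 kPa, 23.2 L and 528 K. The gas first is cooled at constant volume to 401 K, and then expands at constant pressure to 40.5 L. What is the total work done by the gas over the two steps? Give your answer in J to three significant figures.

W_total ≈ 8830 J

Step 1 (isochoric): W = 0 (constant volume).
After step 1: P = 510.4 kPa (V unchanged).
Step 2 (isobaric): W = PΔV = (510.4 kPa)(40.5 − 23.2 L) = 8829 J.
W_total = 0 + 8829 = 8829 J.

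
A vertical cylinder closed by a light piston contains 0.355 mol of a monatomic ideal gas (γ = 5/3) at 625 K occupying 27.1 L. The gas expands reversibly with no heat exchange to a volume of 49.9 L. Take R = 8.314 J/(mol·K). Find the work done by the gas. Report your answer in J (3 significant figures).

Adiabatic: TV^(γ−1) = const with γ = 5/3.
T₂ = T₁ (V₁/V₂)^(γ−1) = 625 × (27.1/49.9)^0.667 = 625 × 0.6656 = 416 K.
W_by = nCᵥ(T₁ − T₂) = (0.355)(12.47)(625 − 416) = 925.1 J.

W ≈ 925 J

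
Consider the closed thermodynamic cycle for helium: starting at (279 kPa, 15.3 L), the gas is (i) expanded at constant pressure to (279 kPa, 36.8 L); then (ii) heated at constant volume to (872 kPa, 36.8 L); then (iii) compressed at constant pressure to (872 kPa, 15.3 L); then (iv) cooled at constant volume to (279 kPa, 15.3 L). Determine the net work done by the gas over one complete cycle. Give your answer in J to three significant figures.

W_net ≈ -12700 J

Constant-volume legs do no work.
W(i) = (279)(36.8 − 15.3) = 5998 J; W(iii) = (872)(15.3 − 36.8) = -18748 J.
W_net = 5998 − 18748 = -12749 J (the counter-clockwise enclosed area).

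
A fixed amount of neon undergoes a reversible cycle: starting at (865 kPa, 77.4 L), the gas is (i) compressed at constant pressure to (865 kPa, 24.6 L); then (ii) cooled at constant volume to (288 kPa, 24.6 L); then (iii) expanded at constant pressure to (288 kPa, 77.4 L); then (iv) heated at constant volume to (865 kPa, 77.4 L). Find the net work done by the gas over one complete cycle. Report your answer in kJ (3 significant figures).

Constant-volume legs do no work.
W(i) = (865)(24.6 − 77.4) = -45672 J; W(iii) = (288)(77.4 − 24.6) = 15206 J.
W_net = -45672 + 15206 = -30466 J (the counter-clockwise enclosed area).

W_net ≈ -30.5 kJ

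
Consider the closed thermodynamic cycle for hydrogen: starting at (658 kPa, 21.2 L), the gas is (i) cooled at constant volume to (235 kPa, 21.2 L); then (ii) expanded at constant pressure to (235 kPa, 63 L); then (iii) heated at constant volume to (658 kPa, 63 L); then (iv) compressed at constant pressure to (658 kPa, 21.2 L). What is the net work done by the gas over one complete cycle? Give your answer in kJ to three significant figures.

Constant-volume legs do no work.
W(ii) = (235)(63 − 21.2) = 9823 J; W(iv) = (658)(21.2 − 63) = -27504 J.
W_net = 9823 − 27504 = -17681 J (the counter-clockwise enclosed area).

W_net ≈ -17.7 kJ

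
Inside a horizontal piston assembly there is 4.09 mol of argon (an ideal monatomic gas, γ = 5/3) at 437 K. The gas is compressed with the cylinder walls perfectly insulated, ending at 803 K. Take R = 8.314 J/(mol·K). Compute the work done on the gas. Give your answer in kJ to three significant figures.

Adiabatic ⇒ Q = 0, so W_by = −ΔU = nCᵥ(T₁ − T₂).
Cᵥ = 3R/2 = 12.47 J/(mol·K).
W = (4.09)(12.47)(437 − 803) = -18668 J.
Work on gas = −W_by = 18668 J.

W ≈ 18.7 kJ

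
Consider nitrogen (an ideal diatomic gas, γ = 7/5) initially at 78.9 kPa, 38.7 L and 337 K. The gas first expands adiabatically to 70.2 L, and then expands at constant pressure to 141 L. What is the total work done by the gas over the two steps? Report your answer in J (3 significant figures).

Step 1 (adiabatic): W = (P₁V₁ − P₂V₂)/(γ−1) = (3053 − 2406)/0.4 = 1618 J.
After step 1: P = 34.28 kPa, V = 70.2 L, T = 265.6 K.
Step 2 (isobaric): W = PΔV = (34.28 kPa)(141 − 70.2 L) = 2427 J.
W_total = 1618 + 2427 = 4045 J.

W_total ≈ 4040 J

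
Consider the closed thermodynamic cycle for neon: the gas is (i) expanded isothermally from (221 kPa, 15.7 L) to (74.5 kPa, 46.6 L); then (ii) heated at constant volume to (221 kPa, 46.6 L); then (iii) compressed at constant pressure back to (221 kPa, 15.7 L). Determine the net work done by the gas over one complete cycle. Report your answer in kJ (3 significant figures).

Leg (i): W = PᵢVᵢ ln(V_f/Vᵢ) = (3470) ln(46.6/15.7) = 3775 J.
Leg (ii): W = 0.
Leg (iii): W = PΔV = (221)(15.7 − 46.6) = -6829 J.
W_net = 3775 − 6829 = -3054 J.

W_net ≈ -3.05 kJ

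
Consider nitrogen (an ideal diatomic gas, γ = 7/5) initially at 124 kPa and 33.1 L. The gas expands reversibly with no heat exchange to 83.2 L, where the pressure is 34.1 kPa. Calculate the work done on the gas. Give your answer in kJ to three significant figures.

W ≈ -3.17 kJ

Adiabatic: W = (P₁V₁ − P₂V₂)/(γ − 1) with γ = 7/5.
P₁V₁ = 4104 J, P₂V₂ = 2837 J.
W = (4104 − 2837) / 0.4 = 3168 J.
Work on gas = −W_by = -3168 J.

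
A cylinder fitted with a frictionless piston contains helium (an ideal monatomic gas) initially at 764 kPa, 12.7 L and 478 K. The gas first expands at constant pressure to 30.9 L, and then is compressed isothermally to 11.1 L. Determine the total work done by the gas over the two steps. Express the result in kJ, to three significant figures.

Step 1 (isobaric): W = PΔV = (764 kPa)(30.9 − 12.7 L) = 13905 J.
After step 1: P = 764 kPa, V = 30.9 L, T = 1163 K.
Step 2 (isothermal): W = P₁V₁ ln(V₂/V₁) = (23608) ln(11.1/30.9) = -24170 J.
W_total = 13905 − 24170 = -10265 J.

W_total ≈ -10.3 kJ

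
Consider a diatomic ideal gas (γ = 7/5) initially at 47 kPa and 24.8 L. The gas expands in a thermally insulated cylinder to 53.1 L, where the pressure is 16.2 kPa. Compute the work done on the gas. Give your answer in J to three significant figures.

Adiabatic: W = (P₁V₁ − P₂V₂)/(γ − 1) with γ = 7/5.
P₁V₁ = 1166 J, P₂V₂ = 860.2 J.
W = (1166 − 860.2) / 0.4 = 763.5 J.
Work on gas = −W_by = -763.5 J.

W ≈ -763 J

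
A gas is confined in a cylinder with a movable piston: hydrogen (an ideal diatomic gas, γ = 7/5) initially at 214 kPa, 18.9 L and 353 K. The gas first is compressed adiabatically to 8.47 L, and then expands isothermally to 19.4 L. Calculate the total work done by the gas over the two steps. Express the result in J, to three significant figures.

W_total ≈ 793 J

Step 1 (adiabatic): W = (P₁V₁ − P₂V₂)/(γ−1) = (4045 − 5576)/0.4 = -3828 J.
After step 1: P = 658.3 kPa, V = 8.47 L, T = 486.6 K.
Step 2 (isothermal): W = P₁V₁ ln(V₂/V₁) = (5576) ln(19.4/8.47) = 4621 J.
W_total = -3828 + 4621 = 792.9 J.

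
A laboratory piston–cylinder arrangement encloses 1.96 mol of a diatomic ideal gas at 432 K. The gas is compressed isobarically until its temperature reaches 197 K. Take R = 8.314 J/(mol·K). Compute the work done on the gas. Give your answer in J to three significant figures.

Isobaric: W = P ΔV = nR ΔT.
W = (1.96)(8.314)(197 − 432) = -3829 J.
Work on gas = −W_by = 3829 J.

W ≈ 3830 J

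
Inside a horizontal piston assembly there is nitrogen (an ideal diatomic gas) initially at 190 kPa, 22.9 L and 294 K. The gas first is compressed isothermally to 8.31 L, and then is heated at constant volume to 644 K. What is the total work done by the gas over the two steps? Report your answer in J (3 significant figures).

Step 1 (isothermal): W = P₁V₁ ln(V₂/V₁) = (4351) ln(8.31/22.9) = -4411 J.
Step 2 (isochoric): W = 0 (constant volume).
W_total = -4411 + 0 = -4411 J.

W_total ≈ -4410 J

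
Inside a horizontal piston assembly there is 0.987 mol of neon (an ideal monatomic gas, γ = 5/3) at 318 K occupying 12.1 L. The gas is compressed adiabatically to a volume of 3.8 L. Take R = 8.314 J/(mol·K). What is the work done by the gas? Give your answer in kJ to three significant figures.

W ≈ -4.56 kJ

Adiabatic: TV^(γ−1) = const with γ = 5/3.
T₂ = T₁ (V₁/V₂)^(γ−1) = 318 × (12.1/3.8)^0.667 = 318 × 2.164 = 688.3 K.
W_by = nCᵥ(T₁ − T₂) = (0.987)(12.47)(318 − 688.3) = -4558 J.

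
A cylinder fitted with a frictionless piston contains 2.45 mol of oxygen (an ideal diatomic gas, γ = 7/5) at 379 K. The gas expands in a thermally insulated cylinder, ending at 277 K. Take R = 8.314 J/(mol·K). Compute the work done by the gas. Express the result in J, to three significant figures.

Adiabatic ⇒ Q = 0, so W_by = −ΔU = nCᵥ(T₁ − T₂).
Cᵥ = 5R/2 = 20.79 J/(mol·K).
W = (2.45)(20.79)(379 − 277) = 5194 J.

W ≈ 5190 J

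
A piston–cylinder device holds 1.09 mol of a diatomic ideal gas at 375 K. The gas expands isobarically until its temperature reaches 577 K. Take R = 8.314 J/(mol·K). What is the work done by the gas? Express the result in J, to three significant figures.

W ≈ 1830 J

Isobaric: W = P ΔV = nR ΔT.
W = (1.09)(8.314)(577 − 375) = 1831 J.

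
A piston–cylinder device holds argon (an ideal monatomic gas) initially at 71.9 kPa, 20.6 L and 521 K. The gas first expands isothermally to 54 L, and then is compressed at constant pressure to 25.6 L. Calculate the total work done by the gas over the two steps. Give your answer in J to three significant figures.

W_total ≈ 648 J

Step 1 (isothermal): W = P₁V₁ ln(V₂/V₁) = (1481) ln(54/20.6) = 1427 J.
After step 1: P = 27.43 kPa, V = 54 L, T = 521 K.
Step 2 (isobaric): W = PΔV = (27.43 kPa)(25.6 − 54 L) = -779 J.
W_total = 1427 − 779 = 648.4 J.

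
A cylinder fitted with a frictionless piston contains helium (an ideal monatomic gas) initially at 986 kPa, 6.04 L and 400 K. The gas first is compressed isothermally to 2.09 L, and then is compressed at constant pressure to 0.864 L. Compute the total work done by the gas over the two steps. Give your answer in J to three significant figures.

W_total ≈ -9810 J

Step 1 (isothermal): W = P₁V₁ ln(V₂/V₁) = (5955) ln(2.09/6.04) = -6320 J.
After step 1: P = 2849 kPa, V = 2.09 L, T = 400 K.
Step 2 (isobaric): W = PΔV = (2849 kPa)(0.864 − 2.09 L) = -3493 J.
W_total = -6320 − 3493 = -9814 J.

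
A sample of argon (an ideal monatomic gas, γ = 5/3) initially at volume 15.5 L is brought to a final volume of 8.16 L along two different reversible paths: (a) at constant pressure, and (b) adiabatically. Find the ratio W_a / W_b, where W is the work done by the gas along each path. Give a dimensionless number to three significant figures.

W_a / W_b ≈ 0.591

Path (a) isobaric: W = P₁(V₂ − V₁) → W_a/(P₁V₁) = -0.4735.
Path (b) adiabatic: W = P₁V₁(1 − (V₁/V₂)^(γ−1))/(γ−1) → W_b/(P₁V₁) = -0.8007.
W_a / W_b = -0.4735 / -0.8007 = 0.5914.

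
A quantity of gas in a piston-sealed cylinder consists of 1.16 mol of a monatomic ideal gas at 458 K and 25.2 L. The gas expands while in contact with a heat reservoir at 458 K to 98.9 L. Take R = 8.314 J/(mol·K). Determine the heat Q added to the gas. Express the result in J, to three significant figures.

Q ≈ 6040 J

Isothermal ⇒ ΔU = 0, so Q = W = nRT ln(V₂/V₁).
Q = (1.16)(8.314)(458) ln(98.9/25.2) = 4417 × 1.367 = 6039 J.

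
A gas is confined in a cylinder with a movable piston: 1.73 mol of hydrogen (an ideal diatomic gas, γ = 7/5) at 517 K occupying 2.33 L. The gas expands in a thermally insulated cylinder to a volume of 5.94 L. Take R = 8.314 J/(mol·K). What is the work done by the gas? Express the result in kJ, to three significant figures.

W ≈ 5.80 kJ

Adiabatic: TV^(γ−1) = const with γ = 7/5.
T₂ = T₁ (V₁/V₂)^(γ−1) = 517 × (2.33/5.94)^0.4 = 517 × 0.6877 = 355.6 K.
W_by = nCᵥ(T₁ − T₂) = (1.73)(20.79)(517 − 355.6) = 5805 J.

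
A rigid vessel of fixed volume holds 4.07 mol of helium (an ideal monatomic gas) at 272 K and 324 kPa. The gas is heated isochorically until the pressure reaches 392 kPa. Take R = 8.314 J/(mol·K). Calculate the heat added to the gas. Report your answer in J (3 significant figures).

Constant volume ⇒ W = 0, so Q = ΔU = nCᵥΔT with Cᵥ = 3R/2 = 12.47 J/(mol·K).
At constant V, T₂/T₁ = P₂/P₁ ⇒ ΔT = T₁(P₂/P₁ − 1) = 272·(392/324 − 1) = 57.09 K.
ΔU = (4.07)(12.47)(57.09) = 2898 J.

Q ≈ 2900 J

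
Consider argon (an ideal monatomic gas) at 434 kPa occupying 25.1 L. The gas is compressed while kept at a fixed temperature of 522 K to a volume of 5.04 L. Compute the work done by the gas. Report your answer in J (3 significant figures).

W ≈ -17500 J

Isothermal: W = nRT ln(V₂/V₁) = P₁V₁ ln(V₂/V₁).
P₁V₁ = (434 kPa)(25.1 L) = 10893 J.
W = 10893 × ln(5.04/25.1) = 10893 × -1.605
W_by_gas = -17489 J.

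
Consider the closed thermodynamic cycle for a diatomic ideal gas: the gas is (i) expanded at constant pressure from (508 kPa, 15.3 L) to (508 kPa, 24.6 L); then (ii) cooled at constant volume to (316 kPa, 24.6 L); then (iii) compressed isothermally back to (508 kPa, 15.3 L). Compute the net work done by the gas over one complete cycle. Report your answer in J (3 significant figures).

W_net ≈ 1030 J

Leg (i): W = PΔV = (508)(24.6 − 15.3) = 4724 J.
Leg (ii): W = 0.
Leg (iii): W = PᵢVᵢ ln(V_f/Vᵢ) = (7774) ln(15.3/24.6) = -3692 J.
W_net = 4724 − 3692 = 1033 J.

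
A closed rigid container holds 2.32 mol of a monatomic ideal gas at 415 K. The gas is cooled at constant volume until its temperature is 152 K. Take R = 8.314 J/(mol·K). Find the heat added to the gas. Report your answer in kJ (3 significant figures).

Q ≈ -7.61 kJ

Constant volume ⇒ W = 0, so Q = ΔU = nCᵥΔT with Cᵥ = 3R/2 = 12.47 J/(mol·K).
ΔU = (2.32)(12.47)(152 − 415) = -7609 J.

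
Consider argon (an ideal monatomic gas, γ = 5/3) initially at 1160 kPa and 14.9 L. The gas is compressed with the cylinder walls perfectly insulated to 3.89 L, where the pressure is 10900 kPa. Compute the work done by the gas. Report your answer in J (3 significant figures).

Adiabatic: W = (P₁V₁ − P₂V₂)/(γ − 1) with γ = 5/3.
P₁V₁ = 17284 J, P₂V₂ = 42401 J.
W = (17284 − 42401) / 0.6667 = -37675 J.

W ≈ -37700 J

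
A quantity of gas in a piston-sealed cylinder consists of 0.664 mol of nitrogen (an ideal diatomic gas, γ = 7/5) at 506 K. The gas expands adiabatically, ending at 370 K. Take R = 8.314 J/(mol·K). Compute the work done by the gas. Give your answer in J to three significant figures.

W ≈ 1880 J

Adiabatic ⇒ Q = 0, so W_by = −ΔU = nCᵥ(T₁ − T₂).
Cᵥ = 5R/2 = 20.79 J/(mol·K).
W = (0.664)(20.79)(506 − 370) = 1877 J.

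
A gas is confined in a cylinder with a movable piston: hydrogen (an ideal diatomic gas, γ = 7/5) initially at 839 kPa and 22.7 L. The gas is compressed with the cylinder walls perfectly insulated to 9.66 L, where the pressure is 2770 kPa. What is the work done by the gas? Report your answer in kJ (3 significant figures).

W ≈ -19.3 kJ

Adiabatic: W = (P₁V₁ − P₂V₂)/(γ − 1) with γ = 7/5.
P₁V₁ = 19045 J, P₂V₂ = 26758 J.
W = (19045 − 26758) / 0.4 = -19282 J.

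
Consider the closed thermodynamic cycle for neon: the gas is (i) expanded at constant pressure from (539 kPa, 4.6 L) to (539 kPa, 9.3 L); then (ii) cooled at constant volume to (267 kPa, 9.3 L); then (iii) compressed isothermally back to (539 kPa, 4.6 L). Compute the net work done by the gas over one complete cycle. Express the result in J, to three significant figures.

W_net ≈ 785 J

Leg (i): W = PΔV = (539)(9.3 − 4.6) = 2533 J.
Leg (ii): W = 0.
Leg (iii): W = PᵢVᵢ ln(V_f/Vᵢ) = (2483) ln(4.6/9.3) = -1748 J.
W_net = 2533 − 1748 = 785.3 J.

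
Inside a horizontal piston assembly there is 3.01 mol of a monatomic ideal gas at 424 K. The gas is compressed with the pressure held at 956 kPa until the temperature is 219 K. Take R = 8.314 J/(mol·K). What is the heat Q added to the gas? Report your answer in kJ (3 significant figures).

Isobaric: W = nRΔT = (3.01)(8.314)(-205) = -5130 J.
ΔU = nCᵥΔT with Cᵥ = 3R/2: ΔU = (3.01)(12.47)(-205) = -7695 J.
Q = ΔU + W = -7695 − 5130 = -12825 J.

Q ≈ -12.8 kJ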